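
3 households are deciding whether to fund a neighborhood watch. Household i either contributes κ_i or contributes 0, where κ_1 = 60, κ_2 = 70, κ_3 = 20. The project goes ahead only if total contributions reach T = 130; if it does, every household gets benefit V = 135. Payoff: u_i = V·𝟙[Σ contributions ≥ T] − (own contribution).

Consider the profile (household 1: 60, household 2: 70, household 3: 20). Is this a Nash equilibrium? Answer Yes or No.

No

Total = 150 ≥ 130: provided.
Household 1 (pledges 60, payoff 75): dropping to 0 → total 90, payoff 0. No gain.
Household 2 (pledges 70, payoff 65): dropping to 0 → total 80, payoff 0. No gain.
Household 3 (pledges 20, payoff 115): dropping to 0 → total 130, payoff 135. Profitable deviation.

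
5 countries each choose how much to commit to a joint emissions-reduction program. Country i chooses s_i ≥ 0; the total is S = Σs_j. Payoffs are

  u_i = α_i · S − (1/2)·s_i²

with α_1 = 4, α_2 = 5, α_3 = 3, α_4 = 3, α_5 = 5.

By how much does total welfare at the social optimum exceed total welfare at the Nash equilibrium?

Country i's FOC: ∂u_i/∂s_i = α_i − s_i = 0, so s_i* = α_i.
NE contributions = (4, 5, 3, 3, 5); S = 20.
W^NE = (Σα)·S − ½Σα_i² = 20² − ½·84 = 358.
Planner sets s_i = Σα_j = 20 for every i, so S^SO = 5·20 = 100.
W^SO = (Σα)·S^SO − ½·5·(Σα)² = (5/2)·20² = 1000.
Deadweight loss = W^SO − W^NE = 642.

642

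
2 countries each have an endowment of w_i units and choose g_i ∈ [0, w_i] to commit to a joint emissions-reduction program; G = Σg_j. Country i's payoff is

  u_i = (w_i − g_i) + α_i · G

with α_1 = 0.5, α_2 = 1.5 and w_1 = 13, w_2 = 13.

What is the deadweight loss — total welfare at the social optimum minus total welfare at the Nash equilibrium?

∂u_i/∂g_i = α_i − 1, so country i contributes w_i if α_i > 1, else 0.
α_i > 1 for i ∈ {2}; NE contributions (0, 13), G = 13.
W^NE = Σw_i − G^NE + (Σα_i)·G^NE = 26 + 1·13 = 39.
Planner: ∂(Σu_j)/∂g_i = Σα_j − 1 = 1 > 0, so everyone contributes w_i; G^SO = 26, W^SO = 26 + 1·26 = 52.
Deadweight loss = 13.

13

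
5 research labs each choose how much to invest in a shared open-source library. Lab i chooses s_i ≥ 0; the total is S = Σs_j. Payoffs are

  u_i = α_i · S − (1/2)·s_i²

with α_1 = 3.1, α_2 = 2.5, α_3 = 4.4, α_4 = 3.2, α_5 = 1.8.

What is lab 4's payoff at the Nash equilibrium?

42.88

Lab i's FOC: ∂u_i/∂s_i = α_i − s_i = 0, so s_i* = α_i.
NE contributions = (3.1, 2.5, 4.4, 3.2, 1.8); S = 15.
u_4 = α_4·S − ½·(s_4)² = 3.2·15 − ½·3.2² = 42.88.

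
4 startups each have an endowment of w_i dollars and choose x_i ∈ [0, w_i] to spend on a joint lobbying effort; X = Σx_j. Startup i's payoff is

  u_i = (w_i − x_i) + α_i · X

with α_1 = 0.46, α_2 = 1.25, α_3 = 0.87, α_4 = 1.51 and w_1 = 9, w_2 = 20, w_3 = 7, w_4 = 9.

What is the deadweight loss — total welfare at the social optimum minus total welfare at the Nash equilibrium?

49.44

∂u_i/∂x_i = α_i − 1, so startup i contributes w_i if α_i > 1, else 0.
α_i > 1 for i ∈ {2, 4}; NE contributions (0, 20, 0, 9), X = 29.
W^NE = Σw_i − X^NE + (Σα_i)·X^NE = 45 + 3.09·29 = 134.61.
Planner: ∂(Σu_j)/∂x_i = Σα_j − 1 = 3.09 > 0, so everyone contributes w_i; X^SO = 45, W^SO = 45 + 3.09·45 = 184.05.
Deadweight loss = 49.44.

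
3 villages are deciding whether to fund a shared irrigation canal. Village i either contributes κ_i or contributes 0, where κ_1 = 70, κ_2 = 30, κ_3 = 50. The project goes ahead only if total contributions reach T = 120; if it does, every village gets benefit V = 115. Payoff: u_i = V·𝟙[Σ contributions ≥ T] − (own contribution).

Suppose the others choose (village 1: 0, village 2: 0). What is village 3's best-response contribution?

0

Others' total = 0. Even contributing 50 gives 50 < 120: no benefit either way.
Best response: 0.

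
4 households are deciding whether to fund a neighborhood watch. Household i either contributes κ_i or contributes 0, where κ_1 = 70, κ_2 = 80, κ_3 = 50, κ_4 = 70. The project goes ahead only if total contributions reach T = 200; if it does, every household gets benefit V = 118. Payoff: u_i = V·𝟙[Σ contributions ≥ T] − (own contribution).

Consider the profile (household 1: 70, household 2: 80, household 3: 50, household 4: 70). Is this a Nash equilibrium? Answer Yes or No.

Total = 270 ≥ 200: provided.
Household 1 (pledges 70, payoff 48): dropping to 0 → total 200, payoff 118. Profitable deviation.

No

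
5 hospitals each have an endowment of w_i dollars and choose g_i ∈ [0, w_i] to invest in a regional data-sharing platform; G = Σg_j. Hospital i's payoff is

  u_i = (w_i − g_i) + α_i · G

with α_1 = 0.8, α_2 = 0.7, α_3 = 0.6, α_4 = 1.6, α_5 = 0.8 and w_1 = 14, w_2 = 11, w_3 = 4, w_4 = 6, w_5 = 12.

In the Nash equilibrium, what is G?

6

∂u_i/∂g_i = α_i − 1, so hospital i contributes w_i if α_i > 1, else 0.
α_i > 1 for i ∈ {4}; NE contributions (0, 0, 0, 6, 0), G = 6.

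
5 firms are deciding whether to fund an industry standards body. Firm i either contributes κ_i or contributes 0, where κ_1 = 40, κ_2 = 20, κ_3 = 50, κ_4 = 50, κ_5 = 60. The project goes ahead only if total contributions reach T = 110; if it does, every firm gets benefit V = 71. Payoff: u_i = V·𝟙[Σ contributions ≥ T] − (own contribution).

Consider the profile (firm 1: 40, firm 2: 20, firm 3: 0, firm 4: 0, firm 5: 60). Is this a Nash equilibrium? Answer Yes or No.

Total = 120 ≥ 110: provided.
Firm 1 (pledges 40, payoff 31): dropping to 0 → total 80, payoff 0. No gain.
Firm 2 (pledges 20, payoff 51): dropping to 0 → total 100, payoff 0. No gain.
Firm 3 (pledges 0, payoff 71): pledging 50 → total 170, payoff 21. No gain.
Firm 4 (pledges 0, payoff 71): pledging 50 → total 170, payoff 21. No gain.
Firm 5 (pledges 60, payoff 11): dropping to 0 → total 60, payoff 0. No gain.

Yes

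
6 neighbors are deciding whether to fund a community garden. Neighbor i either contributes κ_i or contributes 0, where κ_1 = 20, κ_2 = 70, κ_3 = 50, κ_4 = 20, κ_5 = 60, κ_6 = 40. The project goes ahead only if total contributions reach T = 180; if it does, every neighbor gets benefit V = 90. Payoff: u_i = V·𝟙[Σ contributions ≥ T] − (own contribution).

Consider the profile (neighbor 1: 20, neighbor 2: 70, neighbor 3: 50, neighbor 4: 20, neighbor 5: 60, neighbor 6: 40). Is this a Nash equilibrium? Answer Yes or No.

Total = 260 ≥ 180: provided.
Neighbor 1 (pledges 20, payoff 70): dropping to 0 → total 240, payoff 90. Profitable deviation.

No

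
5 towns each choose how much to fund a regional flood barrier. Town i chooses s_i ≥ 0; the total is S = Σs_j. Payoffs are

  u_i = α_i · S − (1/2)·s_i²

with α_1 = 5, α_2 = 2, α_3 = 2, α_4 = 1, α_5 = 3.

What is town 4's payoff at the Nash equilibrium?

12.5

Town i's FOC: ∂u_i/∂s_i = α_i − s_i = 0, so s_i* = α_i.
NE contributions = (5, 2, 2, 1, 3); S = 13.
u_4 = α_4·S − ½·(s_4)² = 1·13 − ½·1² = 12.5.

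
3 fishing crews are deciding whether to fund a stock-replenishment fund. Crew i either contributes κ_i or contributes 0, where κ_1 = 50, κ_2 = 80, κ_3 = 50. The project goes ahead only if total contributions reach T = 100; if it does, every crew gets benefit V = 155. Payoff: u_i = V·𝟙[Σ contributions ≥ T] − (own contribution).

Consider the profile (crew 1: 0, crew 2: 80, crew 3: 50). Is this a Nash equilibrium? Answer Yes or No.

Total = 130 ≥ 100: provided.
Crew 1 (pledges 0, payoff 155): pledging 50 → total 180, payoff 105. No gain.
Crew 2 (pledges 80, payoff 75): dropping to 0 → total 50, payoff 0. No gain.
Crew 3 (pledges 50, payoff 105): dropping to 0 → total 80, payoff 0. No gain.

Yes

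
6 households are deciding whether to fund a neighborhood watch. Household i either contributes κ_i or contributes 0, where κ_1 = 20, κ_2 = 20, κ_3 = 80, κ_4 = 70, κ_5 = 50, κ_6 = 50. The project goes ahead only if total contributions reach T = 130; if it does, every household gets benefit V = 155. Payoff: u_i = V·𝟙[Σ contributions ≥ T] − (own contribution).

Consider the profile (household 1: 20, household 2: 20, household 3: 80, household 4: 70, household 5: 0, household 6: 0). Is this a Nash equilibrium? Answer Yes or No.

No

Total = 190 ≥ 130: provided.
Household 1 (pledges 20, payoff 135): dropping to 0 → total 170, payoff 155. Profitable deviation.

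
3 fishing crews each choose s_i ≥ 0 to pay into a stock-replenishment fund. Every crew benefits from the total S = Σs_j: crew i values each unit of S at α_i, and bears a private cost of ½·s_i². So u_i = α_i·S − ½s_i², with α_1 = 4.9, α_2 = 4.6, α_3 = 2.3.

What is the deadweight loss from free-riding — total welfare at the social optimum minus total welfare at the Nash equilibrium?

94.85

Crew i's FOC: ∂u_i/∂s_i = α_i − s_i = 0, so s_i* = α_i.
NE contributions = (4.9, 4.6, 2.3); S = 11.8.
W^NE = (Σα)·S − ½Σα_i² = 11.8² − ½·50.46 = 114.01.
Planner sets s_i = Σα_j = 11.8 for every i, so S^SO = 3·11.8 = 35.4.
W^SO = (Σα)·S^SO − ½·3·(Σα)² = (3/2)·11.8² = 208.86.
Deadweight loss = W^SO − W^NE = 94.85.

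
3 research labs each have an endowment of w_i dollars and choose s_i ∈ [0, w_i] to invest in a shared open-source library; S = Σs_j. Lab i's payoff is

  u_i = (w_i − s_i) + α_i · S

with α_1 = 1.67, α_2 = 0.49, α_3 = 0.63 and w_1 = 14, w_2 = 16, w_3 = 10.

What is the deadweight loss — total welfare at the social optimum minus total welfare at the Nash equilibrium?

∂u_i/∂s_i = α_i − 1, so lab i contributes w_i if α_i > 1, else 0.
α_i > 1 for i ∈ {1}; NE contributions (14, 0, 0), S = 14.
W^NE = Σw_i − S^NE + (Σα_i)·S^NE = 40 + 1.79·14 = 65.06.
Planner: ∂(Σu_j)/∂s_i = Σα_j − 1 = 1.79 > 0, so everyone contributes w_i; S^SO = 40, W^SO = 40 + 1.79·40 = 111.6.
Deadweight loss = 46.54.

46.54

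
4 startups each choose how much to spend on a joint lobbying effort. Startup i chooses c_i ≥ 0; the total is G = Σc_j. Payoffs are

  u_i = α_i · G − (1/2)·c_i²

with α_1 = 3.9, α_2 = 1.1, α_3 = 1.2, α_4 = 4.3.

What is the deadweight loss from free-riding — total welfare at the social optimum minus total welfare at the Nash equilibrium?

128.425

Startup i's FOC: ∂u_i/∂c_i = α_i − c_i = 0, so c_i* = α_i.
NE contributions = (3.9, 1.1, 1.2, 4.3); G = 10.5.
W^NE = (Σα)·G − ½Σα_i² = 10.5² − ½·36.35 = 92.075.
Planner sets c_i = Σα_j = 10.5 for every i, so G^SO = 4·10.5 = 42.
W^SO = (Σα)·G^SO − ½·4·(Σα)² = (4/2)·10.5² = 220.5.
Deadweight loss = W^SO − W^NE = 128.425.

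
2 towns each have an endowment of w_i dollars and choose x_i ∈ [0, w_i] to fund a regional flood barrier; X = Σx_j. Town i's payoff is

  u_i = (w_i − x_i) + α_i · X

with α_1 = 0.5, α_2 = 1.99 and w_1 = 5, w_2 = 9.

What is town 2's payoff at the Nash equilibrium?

17.91

∂u_i/∂x_i = α_i − 1, so town i contributes w_i if α_i > 1, else 0.
α_i > 1 for i ∈ {2}; NE contributions (0, 9), X = 9.
u_2 = (9 − 9) + 1.99·9 = 17.91.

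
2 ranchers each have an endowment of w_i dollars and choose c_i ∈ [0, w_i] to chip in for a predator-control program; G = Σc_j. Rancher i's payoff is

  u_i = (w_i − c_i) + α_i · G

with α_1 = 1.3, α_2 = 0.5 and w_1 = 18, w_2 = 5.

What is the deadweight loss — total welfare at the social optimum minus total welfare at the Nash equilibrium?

4

∂u_i/∂c_i = α_i − 1, so rancher i contributes w_i if α_i > 1, else 0.
α_i > 1 for i ∈ {1}; NE contributions (18, 0), G = 18.
W^NE = Σw_i − G^NE + (Σα_i)·G^NE = 23 + 0.8·18 = 37.4.
Planner: ∂(Σu_j)/∂c_i = Σα_j − 1 = 0.8 > 0, so everyone contributes w_i; G^SO = 23, W^SO = 23 + 0.8·23 = 41.4.
Deadweight loss = 4.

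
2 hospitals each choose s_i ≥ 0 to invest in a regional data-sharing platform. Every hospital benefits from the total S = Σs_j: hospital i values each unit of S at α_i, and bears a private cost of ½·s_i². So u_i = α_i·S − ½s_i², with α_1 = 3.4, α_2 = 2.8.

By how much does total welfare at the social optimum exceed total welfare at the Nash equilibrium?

Hospital i's FOC: ∂u_i/∂s_i = α_i − s_i = 0, so s_i* = α_i.
NE contributions = (3.4, 2.8); S = 6.2.
W^NE = (Σα)·S − ½Σα_i² = 6.2² − ½·19.4 = 28.74.
Planner sets s_i = Σα_j = 6.2 for every i, so S^SO = 2·6.2 = 12.4.
W^SO = (Σα)·S^SO − ½·2·(Σα)² = (2/2)·6.2² = 38.44.
Deadweight loss = W^SO − W^NE = 9.7.

9.7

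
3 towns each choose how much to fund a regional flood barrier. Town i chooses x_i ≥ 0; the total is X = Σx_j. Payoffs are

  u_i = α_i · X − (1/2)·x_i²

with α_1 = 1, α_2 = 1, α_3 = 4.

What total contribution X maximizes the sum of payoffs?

Planner FOC: ∂(Σu_j)/∂x_i = (Σα_j) − x_i = 0, so x_i^SO = Σα_j = 6 for every i; X^SO = 18.

18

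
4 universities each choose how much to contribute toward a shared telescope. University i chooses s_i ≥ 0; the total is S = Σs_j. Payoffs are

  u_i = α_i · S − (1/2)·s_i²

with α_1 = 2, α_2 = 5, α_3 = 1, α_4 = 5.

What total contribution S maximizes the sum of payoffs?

52

Planner FOC: ∂(Σu_j)/∂s_i = (Σα_j) − s_i = 0, so s_i^SO = Σα_j = 13 for every i; S^SO = 52.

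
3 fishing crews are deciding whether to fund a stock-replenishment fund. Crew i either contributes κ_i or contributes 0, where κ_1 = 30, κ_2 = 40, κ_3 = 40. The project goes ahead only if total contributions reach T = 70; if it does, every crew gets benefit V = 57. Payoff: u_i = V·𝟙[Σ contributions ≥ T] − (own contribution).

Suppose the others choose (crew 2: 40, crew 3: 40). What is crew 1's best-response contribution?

Others' total = 80 ≥ 70; contributing adds cost 30 for no extra benefit.
Best response: 0.

0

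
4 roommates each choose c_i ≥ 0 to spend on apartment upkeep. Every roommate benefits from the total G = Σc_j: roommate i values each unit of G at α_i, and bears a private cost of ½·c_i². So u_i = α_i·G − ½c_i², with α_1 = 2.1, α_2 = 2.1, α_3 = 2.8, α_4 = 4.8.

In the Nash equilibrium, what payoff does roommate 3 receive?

Roommate i's FOC: ∂u_i/∂c_i = α_i − c_i = 0, so c_i* = α_i.
NE contributions = (2.1, 2.1, 2.8, 4.8); G = 11.8.
u_3 = α_3·G − ½·(c_3)² = 2.8·11.8 − ½·2.8² = 29.12.

29.12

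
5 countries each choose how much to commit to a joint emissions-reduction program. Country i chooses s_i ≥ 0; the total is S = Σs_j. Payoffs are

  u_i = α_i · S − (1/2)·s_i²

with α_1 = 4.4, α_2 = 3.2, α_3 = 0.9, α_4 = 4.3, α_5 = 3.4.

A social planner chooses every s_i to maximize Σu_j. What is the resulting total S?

81

Planner FOC: ∂(Σu_j)/∂s_i = (Σα_j) − s_i = 0, so s_i^SO = Σα_j = 16.2 for every i; S^SO = 81.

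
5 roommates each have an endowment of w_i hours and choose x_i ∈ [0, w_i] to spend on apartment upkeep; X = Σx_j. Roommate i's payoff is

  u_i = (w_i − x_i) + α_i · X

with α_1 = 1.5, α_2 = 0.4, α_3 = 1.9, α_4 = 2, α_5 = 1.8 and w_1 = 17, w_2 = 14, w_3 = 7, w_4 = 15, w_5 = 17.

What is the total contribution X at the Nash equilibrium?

56

∂u_i/∂x_i = α_i − 1, so roommate i contributes w_i if α_i > 1, else 0.
α_i > 1 for i ∈ {1, 3, 4, 5}; NE contributions (17, 0, 7, 15, 17), X = 56.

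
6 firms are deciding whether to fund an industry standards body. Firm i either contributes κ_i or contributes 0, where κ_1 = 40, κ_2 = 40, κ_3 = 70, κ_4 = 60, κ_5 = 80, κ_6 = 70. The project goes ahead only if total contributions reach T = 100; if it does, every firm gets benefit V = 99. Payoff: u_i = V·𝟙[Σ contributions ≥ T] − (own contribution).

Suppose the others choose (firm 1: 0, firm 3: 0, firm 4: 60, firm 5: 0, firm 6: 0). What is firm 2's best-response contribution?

Others' total = 60. Contributing 40 brings total to 100 ≥ 100: gain V − κ_2 = 59.
Best response: 40.

40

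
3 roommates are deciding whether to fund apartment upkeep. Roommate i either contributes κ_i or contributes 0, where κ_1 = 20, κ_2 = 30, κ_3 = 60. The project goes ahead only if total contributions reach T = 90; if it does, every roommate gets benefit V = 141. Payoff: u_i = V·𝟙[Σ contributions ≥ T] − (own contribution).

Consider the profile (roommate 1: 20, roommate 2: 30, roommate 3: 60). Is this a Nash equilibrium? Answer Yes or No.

Total = 110 ≥ 90: provided.
Roommate 1 (pledges 20, payoff 121): dropping to 0 → total 90, payoff 141. Profitable deviation.

No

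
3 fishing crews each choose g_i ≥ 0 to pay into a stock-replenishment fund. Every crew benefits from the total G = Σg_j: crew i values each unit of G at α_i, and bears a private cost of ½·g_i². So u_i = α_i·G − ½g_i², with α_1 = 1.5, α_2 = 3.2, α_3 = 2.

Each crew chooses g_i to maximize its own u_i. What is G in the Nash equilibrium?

6.7

Crew i's FOC: ∂u_i/∂g_i = α_i − g_i = 0, so g_i* = α_i.
NE contributions = (1.5, 3.2, 2); G = 6.7.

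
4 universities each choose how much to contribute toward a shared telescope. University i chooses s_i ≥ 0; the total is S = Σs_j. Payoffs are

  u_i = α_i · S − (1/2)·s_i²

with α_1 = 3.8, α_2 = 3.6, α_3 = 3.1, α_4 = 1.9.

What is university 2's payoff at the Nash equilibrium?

38.16

University i's FOC: ∂u_i/∂s_i = α_i − s_i = 0, so s_i* = α_i.
NE contributions = (3.8, 3.6, 3.1, 1.9); S = 12.4.
u_2 = α_2·S − ½·(s_2)² = 3.6·12.4 − ½·3.6² = 38.16.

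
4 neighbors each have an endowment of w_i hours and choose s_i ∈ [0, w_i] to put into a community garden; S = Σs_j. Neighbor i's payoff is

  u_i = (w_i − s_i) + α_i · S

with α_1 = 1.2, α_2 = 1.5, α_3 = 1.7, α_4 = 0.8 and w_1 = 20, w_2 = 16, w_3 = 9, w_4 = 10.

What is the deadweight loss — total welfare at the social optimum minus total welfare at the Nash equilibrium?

∂u_i/∂s_i = α_i − 1, so neighbor i contributes w_i if α_i > 1, else 0.
α_i > 1 for i ∈ {1, 2, 3}; NE contributions (20, 16, 9, 0), S = 45.
W^NE = Σw_i − S^NE + (Σα_i)·S^NE = 55 + 4.2·45 = 244.
Planner: ∂(Σu_j)/∂s_i = Σα_j − 1 = 4.2 > 0, so everyone contributes w_i; S^SO = 55, W^SO = 55 + 4.2·55 = 286.
Deadweight loss = 42.

42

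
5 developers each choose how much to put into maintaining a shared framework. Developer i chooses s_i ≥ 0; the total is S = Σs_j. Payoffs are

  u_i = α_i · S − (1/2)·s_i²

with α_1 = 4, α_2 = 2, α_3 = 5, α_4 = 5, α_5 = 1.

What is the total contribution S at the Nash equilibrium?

17

Developer i's FOC: ∂u_i/∂s_i = α_i − s_i = 0, so s_i* = α_i.
NE contributions = (4, 2, 5, 5, 1); S = 17.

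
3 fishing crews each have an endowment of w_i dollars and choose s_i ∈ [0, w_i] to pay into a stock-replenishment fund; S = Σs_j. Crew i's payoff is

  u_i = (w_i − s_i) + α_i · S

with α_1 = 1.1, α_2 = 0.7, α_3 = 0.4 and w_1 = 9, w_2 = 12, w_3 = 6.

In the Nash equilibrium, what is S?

∂u_i/∂s_i = α_i − 1, so crew i contributes w_i if α_i > 1, else 0.
α_i > 1 for i ∈ {1}; NE contributions (9, 0, 0), S = 9.

9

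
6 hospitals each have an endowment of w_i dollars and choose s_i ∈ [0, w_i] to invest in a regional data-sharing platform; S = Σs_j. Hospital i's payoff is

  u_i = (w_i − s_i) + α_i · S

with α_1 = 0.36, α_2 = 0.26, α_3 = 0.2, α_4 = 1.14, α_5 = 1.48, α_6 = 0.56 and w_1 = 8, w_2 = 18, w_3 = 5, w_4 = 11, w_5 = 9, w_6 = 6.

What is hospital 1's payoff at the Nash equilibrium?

15.2

∂u_i/∂s_i = α_i − 1, so hospital i contributes w_i if α_i > 1, else 0.
α_i > 1 for i ∈ {4, 5}; NE contributions (0, 0, 0, 11, 9, 0), S = 20.
u_1 = (8 − 0) + 0.36·20 = 15.2.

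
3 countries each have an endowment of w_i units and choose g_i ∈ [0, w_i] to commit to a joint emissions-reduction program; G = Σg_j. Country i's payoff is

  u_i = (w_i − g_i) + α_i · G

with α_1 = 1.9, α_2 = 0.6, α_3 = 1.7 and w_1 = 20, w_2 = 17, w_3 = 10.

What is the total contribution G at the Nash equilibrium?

30

∂u_i/∂g_i = α_i − 1, so country i contributes w_i if α_i > 1, else 0.
α_i > 1 for i ∈ {1, 3}; NE contributions (20, 0, 10), G = 30.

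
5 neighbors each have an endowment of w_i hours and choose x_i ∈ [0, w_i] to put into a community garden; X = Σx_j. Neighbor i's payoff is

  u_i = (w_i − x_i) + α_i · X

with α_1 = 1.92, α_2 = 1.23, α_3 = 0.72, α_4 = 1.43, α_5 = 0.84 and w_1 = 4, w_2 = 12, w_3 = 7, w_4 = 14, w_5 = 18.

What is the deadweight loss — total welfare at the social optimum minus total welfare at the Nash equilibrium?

∂u_i/∂x_i = α_i − 1, so neighbor i contributes w_i if α_i > 1, else 0.
α_i > 1 for i ∈ {1, 2, 4}; NE contributions (4, 12, 0, 14, 0), X = 30.
W^NE = Σw_i − X^NE + (Σα_i)·X^NE = 55 + 5.14·30 = 209.2.
Planner: ∂(Σu_j)/∂x_i = Σα_j − 1 = 5.14 > 0, so everyone contributes w_i; X^SO = 55, W^SO = 55 + 5.14·55 = 337.7.
Deadweight loss = 128.5.

128.5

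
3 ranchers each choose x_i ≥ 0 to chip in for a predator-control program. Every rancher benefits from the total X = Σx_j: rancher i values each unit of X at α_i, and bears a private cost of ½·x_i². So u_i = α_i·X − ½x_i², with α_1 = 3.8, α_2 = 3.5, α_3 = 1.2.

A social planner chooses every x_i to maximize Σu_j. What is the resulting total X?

Planner FOC: ∂(Σu_j)/∂x_i = (Σα_j) − x_i = 0, so x_i^SO = Σα_j = 8.5 for every i; X^SO = 25.5.

25.5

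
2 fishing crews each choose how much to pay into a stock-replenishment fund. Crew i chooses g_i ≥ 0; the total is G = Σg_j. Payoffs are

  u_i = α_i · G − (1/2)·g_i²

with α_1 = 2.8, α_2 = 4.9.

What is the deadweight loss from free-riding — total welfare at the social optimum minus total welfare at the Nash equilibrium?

15.925

Crew i's FOC: ∂u_i/∂g_i = α_i − g_i = 0, so g_i* = α_i.
NE contributions = (2.8, 4.9); G = 7.7.
W^NE = (Σα)·G − ½Σα_i² = 7.7² − ½·31.85 = 43.365.
Planner sets g_i = Σα_j = 7.7 for every i, so G^SO = 2·7.7 = 15.4.
W^SO = (Σα)·G^SO − ½·2·(Σα)² = (2/2)·7.7² = 59.29.
Deadweight loss = W^SO − W^NE = 15.925.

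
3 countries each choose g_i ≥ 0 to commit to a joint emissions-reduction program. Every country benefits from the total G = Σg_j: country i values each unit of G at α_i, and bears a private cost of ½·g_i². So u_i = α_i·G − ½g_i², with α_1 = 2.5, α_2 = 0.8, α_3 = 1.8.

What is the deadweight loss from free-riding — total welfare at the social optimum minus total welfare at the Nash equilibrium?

18.07

Country i's FOC: ∂u_i/∂g_i = α_i − g_i = 0, so g_i* = α_i.
NE contributions = (2.5, 0.8, 1.8); G = 5.1.
W^NE = (Σα)·G − ½Σα_i² = 5.1² − ½·10.13 = 20.945.
Planner sets g_i = Σα_j = 5.1 for every i, so G^SO = 3·5.1 = 15.3.
W^SO = (Σα)·G^SO − ½·3·(Σα)² = (3/2)·5.1² = 39.015.
Deadweight loss = W^SO − W^NE = 18.07.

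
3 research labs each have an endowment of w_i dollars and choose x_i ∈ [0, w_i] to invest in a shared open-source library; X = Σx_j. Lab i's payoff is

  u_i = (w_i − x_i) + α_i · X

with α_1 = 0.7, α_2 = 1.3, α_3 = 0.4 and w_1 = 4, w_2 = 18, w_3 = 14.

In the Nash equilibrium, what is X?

∂u_i/∂x_i = α_i − 1, so lab i contributes w_i if α_i > 1, else 0.
α_i > 1 for i ∈ {2}; NE contributions (0, 18, 0), X = 18.

18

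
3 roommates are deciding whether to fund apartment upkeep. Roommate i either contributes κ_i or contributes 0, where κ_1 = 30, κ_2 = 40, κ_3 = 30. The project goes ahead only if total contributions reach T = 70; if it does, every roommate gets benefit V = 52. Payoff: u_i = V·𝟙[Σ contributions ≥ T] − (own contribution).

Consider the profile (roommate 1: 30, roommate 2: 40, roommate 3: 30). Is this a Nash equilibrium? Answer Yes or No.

Total = 100 ≥ 70: provided.
Roommate 1 (pledges 30, payoff 22): dropping to 0 → total 70, payoff 52. Profitable deviation.

No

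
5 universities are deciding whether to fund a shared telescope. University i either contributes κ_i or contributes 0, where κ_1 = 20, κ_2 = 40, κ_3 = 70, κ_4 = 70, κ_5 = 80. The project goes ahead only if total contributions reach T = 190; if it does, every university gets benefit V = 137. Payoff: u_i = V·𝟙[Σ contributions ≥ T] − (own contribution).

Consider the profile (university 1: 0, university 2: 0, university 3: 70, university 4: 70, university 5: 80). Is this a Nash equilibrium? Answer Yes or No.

Yes

Total = 220 ≥ 190: provided.
University 1 (pledges 0, payoff 137): pledging 20 → total 240, payoff 117. No gain.
University 2 (pledges 0, payoff 137): pledging 40 → total 260, payoff 97. No gain.
University 3 (pledges 70, payoff 67): dropping to 0 → total 150, payoff 0. No gain.
University 4 (pledges 70, payoff 67): dropping to 0 → total 150, payoff 0. No gain.
University 5 (pledges 80, payoff 57): dropping to 0 → total 140, payoff 0. No gain.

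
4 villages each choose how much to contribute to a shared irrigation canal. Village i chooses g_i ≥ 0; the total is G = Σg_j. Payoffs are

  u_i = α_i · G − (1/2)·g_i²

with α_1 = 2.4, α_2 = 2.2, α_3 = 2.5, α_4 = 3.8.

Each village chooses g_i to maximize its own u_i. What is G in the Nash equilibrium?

Village i's FOC: ∂u_i/∂g_i = α_i − g_i = 0, so g_i* = α_i.
NE contributions = (2.4, 2.2, 2.5, 3.8); G = 10.9.

10.9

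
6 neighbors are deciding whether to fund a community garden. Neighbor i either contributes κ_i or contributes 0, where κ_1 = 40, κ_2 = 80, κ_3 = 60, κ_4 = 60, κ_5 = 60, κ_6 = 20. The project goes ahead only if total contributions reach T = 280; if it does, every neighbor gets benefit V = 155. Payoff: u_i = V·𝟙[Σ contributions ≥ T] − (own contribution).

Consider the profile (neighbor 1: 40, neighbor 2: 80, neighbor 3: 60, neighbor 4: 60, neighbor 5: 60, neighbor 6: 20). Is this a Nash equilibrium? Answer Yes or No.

Total = 320 ≥ 280: provided.
Neighbor 1 (pledges 40, payoff 115): dropping to 0 → total 280, payoff 155. Profitable deviation.

No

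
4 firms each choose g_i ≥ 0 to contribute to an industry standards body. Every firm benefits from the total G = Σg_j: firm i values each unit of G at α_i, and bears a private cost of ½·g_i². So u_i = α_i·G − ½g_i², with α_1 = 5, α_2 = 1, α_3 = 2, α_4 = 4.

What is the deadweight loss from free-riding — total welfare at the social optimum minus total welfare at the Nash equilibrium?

Firm i's FOC: ∂u_i/∂g_i = α_i − g_i = 0, so g_i* = α_i.
NE contributions = (5, 1, 2, 4); G = 12.
W^NE = (Σα)·G − ½Σα_i² = 12² − ½·46 = 121.
Planner sets g_i = Σα_j = 12 for every i, so G^SO = 4·12 = 48.
W^SO = (Σα)·G^SO − ½·4·(Σα)² = (4/2)·12² = 288.
Deadweight loss = W^SO − W^NE = 167.

167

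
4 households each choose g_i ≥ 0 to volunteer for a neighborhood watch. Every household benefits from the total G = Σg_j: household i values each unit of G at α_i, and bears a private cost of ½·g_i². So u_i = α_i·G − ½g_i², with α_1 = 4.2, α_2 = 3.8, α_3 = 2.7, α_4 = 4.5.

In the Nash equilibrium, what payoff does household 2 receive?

Household i's FOC: ∂u_i/∂g_i = α_i − g_i = 0, so g_i* = α_i.
NE contributions = (4.2, 3.8, 2.7, 4.5); G = 15.2.
u_2 = α_2·G − ½·(g_2)² = 3.8·15.2 − ½·3.8² = 50.54.

50.54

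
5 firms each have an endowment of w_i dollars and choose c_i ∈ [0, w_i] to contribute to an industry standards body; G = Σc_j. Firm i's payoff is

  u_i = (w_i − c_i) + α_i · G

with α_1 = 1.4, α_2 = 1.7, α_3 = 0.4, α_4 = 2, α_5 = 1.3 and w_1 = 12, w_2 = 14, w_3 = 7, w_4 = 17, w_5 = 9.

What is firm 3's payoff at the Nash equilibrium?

27.8

∂u_i/∂c_i = α_i − 1, so firm i contributes w_i if α_i > 1, else 0.
α_i > 1 for i ∈ {1, 2, 4, 5}; NE contributions (12, 14, 0, 17, 9), G = 52.
u_3 = (7 − 0) + 0.4·52 = 27.8.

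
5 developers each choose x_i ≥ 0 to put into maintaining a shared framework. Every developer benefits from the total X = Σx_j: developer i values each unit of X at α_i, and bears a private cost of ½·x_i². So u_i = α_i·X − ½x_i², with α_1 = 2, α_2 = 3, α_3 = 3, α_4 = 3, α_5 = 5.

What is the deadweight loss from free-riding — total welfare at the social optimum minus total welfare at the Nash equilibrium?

Developer i's FOC: ∂u_i/∂x_i = α_i − x_i = 0, so x_i* = α_i.
NE contributions = (2, 3, 3, 3, 5); X = 16.
W^NE = (Σα)·X − ½Σα_i² = 16² − ½·56 = 228.
Planner sets x_i = Σα_j = 16 for every i, so X^SO = 5·16 = 80.
W^SO = (Σα)·X^SO − ½·5·(Σα)² = (5/2)·16² = 640.
Deadweight loss = W^SO − W^NE = 412.

412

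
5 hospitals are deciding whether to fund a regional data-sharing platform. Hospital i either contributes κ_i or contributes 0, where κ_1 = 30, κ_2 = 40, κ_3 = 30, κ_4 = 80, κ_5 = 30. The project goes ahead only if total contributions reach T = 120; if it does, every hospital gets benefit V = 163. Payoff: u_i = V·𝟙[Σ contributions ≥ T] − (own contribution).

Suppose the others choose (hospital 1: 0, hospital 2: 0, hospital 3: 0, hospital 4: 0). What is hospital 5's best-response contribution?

Others' total = 0. Even contributing 30 gives 30 < 120: no benefit either way.
Best response: 0.

0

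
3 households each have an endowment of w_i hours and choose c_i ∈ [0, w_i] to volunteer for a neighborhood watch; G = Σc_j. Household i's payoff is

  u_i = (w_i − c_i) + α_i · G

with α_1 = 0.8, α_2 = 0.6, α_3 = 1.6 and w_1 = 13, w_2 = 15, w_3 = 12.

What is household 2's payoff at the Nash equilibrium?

22.2

∂u_i/∂c_i = α_i − 1, so household i contributes w_i if α_i > 1, else 0.
α_i > 1 for i ∈ {3}; NE contributions (0, 0, 12), G = 12.
u_2 = (15 − 0) + 0.6·12 = 22.2.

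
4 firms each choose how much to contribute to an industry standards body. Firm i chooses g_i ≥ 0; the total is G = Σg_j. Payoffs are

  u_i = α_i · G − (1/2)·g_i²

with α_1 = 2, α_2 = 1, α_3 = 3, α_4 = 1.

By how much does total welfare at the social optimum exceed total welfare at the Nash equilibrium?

56.5

Firm i's FOC: ∂u_i/∂g_i = α_i − g_i = 0, so g_i* = α_i.
NE contributions = (2, 1, 3, 1); G = 7.
W^NE = (Σα)·G − ½Σα_i² = 7² − ½·15 = 41.5.
Planner sets g_i = Σα_j = 7 for every i, so G^SO = 4·7 = 28.
W^SO = (Σα)·G^SO − ½·4·(Σα)² = (4/2)·7² = 98.
Deadweight loss = W^SO − W^NE = 56.5.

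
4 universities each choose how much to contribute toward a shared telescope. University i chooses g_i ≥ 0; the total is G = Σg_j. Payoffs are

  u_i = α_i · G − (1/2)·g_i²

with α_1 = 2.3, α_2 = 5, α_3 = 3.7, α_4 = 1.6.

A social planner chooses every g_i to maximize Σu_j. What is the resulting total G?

50.4

Planner FOC: ∂(Σu_j)/∂g_i = (Σα_j) − g_i = 0, so g_i^SO = Σα_j = 12.6 for every i; G^SO = 50.4.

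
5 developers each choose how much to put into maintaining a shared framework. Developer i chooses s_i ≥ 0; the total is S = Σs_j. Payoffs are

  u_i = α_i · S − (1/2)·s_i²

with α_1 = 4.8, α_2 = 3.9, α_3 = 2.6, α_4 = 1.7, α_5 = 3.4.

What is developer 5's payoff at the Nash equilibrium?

49.98

Developer i's FOC: ∂u_i/∂s_i = α_i − s_i = 0, so s_i* = α_i.
NE contributions = (4.8, 3.9, 2.6, 1.7, 3.4); S = 16.4.
u_5 = α_5·S − ½·(s_5)² = 3.4·16.4 − ½·3.4² = 49.98.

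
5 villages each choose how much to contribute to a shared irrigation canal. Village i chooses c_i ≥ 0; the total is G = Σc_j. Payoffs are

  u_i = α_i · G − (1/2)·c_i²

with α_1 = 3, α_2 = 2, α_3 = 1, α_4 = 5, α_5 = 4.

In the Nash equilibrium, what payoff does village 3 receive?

Village i's FOC: ∂u_i/∂c_i = α_i − c_i = 0, so c_i* = α_i.
NE contributions = (3, 2, 1, 5, 4); G = 15.
u_3 = α_3·G − ½·(c_3)² = 1·15 − ½·1² = 14.5.

14.5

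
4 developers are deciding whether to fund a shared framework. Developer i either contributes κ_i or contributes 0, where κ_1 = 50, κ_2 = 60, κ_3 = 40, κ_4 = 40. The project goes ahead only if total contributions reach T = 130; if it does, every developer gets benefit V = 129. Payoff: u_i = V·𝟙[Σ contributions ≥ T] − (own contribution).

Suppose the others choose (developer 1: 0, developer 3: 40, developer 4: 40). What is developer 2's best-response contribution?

60

Others' total = 80. Contributing 60 brings total to 140 ≥ 130: gain V − κ_2 = 69.
Best response: 60.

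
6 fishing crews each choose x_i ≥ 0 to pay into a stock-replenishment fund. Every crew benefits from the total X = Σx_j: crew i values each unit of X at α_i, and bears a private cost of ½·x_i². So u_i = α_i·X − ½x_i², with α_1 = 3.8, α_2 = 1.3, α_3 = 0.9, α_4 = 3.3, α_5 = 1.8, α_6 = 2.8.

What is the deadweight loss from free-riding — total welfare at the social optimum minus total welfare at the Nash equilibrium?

405.875

Crew i's FOC: ∂u_i/∂x_i = α_i − x_i = 0, so x_i* = α_i.
NE contributions = (3.8, 1.3, 0.9, 3.3, 1.8, 2.8); X = 13.9.
W^NE = (Σα)·X − ½Σα_i² = 13.9² − ½·38.91 = 173.755.
Planner sets x_i = Σα_j = 13.9 for every i, so X^SO = 6·13.9 = 83.4.
W^SO = (Σα)·X^SO − ½·6·(Σα)² = (6/2)·13.9² = 579.63.
Deadweight loss = W^SO − W^NE = 405.875.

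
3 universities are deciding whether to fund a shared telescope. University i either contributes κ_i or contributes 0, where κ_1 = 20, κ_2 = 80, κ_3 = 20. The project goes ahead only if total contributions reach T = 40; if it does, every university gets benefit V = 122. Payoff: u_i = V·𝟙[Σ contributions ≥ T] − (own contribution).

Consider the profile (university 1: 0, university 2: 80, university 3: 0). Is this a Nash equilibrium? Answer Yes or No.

Total = 80 ≥ 40: provided.
University 1 (pledges 0, payoff 122): pledging 20 → total 100, payoff 102. No gain.
University 2 (pledges 80, payoff 42): dropping to 0 → total 0, payoff 0. No gain.
University 3 (pledges 0, payoff 122): pledging 20 → total 100, payoff 102. No gain.

Yes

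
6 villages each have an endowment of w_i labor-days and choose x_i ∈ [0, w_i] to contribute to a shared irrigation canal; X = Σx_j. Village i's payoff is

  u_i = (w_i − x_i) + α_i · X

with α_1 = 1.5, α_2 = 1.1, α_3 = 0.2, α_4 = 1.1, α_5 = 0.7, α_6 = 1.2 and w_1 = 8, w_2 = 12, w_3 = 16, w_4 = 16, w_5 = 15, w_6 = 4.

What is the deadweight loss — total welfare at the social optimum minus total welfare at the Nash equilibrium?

148.8

∂u_i/∂x_i = α_i − 1, so village i contributes w_i if α_i > 1, else 0.
α_i > 1 for i ∈ {1, 2, 4, 6}; NE contributions (8, 12, 0, 16, 0, 4), X = 40.
W^NE = Σw_i − X^NE + (Σα_i)·X^NE = 71 + 4.8·40 = 263.
Planner: ∂(Σu_j)/∂x_i = Σα_j − 1 = 4.8 > 0, so everyone contributes w_i; X^SO = 71, W^SO = 71 + 4.8·71 = 411.8.
Deadweight loss = 148.8.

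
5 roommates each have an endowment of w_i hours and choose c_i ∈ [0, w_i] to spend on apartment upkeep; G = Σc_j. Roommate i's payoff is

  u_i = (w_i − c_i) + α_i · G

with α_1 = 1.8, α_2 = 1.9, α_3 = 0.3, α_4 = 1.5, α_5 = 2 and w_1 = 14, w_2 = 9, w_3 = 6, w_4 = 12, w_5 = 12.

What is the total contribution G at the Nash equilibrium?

∂u_i/∂c_i = α_i − 1, so roommate i contributes w_i if α_i > 1, else 0.
α_i > 1 for i ∈ {1, 2, 4, 5}; NE contributions (14, 9, 0, 12, 12), G = 47.

47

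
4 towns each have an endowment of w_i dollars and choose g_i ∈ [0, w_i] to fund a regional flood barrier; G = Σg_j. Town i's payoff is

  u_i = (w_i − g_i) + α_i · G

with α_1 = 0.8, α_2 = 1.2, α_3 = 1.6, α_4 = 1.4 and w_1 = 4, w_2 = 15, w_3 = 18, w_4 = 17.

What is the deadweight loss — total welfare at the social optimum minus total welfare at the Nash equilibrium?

∂u_i/∂g_i = α_i − 1, so town i contributes w_i if α_i > 1, else 0.
α_i > 1 for i ∈ {2, 3, 4}; NE contributions (0, 15, 18, 17), G = 50.
W^NE = Σw_i − G^NE + (Σα_i)·G^NE = 54 + 4·50 = 254.
Planner: ∂(Σu_j)/∂g_i = Σα_j − 1 = 4 > 0, so everyone contributes w_i; G^SO = 54, W^SO = 54 + 4·54 = 270.
Deadweight loss = 16.

16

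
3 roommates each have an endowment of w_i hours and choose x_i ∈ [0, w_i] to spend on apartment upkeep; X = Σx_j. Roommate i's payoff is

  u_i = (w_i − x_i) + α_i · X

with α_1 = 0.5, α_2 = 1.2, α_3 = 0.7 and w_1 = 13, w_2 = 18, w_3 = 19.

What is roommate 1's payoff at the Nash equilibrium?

22

∂u_i/∂x_i = α_i − 1, so roommate i contributes w_i if α_i > 1, else 0.
α_i > 1 for i ∈ {2}; NE contributions (0, 18, 0), X = 18.
u_1 = (13 − 0) + 0.5·18 = 22.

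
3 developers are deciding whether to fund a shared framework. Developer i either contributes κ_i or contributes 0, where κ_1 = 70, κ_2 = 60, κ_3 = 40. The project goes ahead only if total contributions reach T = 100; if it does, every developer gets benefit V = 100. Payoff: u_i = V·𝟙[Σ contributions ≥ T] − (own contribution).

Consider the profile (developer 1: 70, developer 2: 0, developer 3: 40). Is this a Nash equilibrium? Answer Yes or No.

Yes

Total = 110 ≥ 100: provided.
Developer 1 (pledges 70, payoff 30): dropping to 0 → total 40, payoff 0. No gain.
Developer 2 (pledges 0, payoff 100): pledging 60 → total 170, payoff 40. No gain.
Developer 3 (pledges 40, payoff 60): dropping to 0 → total 70, payoff 0. No gain.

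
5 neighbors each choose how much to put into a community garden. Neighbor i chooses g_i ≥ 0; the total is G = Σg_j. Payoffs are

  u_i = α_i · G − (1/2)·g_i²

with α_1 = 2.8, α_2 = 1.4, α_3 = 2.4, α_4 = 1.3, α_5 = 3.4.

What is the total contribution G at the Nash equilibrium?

11.3

Neighbor i's FOC: ∂u_i/∂g_i = α_i − g_i = 0, so g_i* = α_i.
NE contributions = (2.8, 1.4, 2.4, 1.3, 3.4); G = 11.3.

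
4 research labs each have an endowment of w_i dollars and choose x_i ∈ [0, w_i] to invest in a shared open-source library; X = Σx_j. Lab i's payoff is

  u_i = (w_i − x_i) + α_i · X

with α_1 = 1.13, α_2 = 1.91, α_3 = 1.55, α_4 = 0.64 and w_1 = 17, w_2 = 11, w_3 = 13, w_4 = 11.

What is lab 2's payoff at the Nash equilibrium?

∂u_i/∂x_i = α_i − 1, so lab i contributes w_i if α_i > 1, else 0.
α_i > 1 for i ∈ {1, 2, 3}; NE contributions (17, 11, 13, 0), X = 41.
u_2 = (11 − 11) + 1.91·41 = 78.31.

78.31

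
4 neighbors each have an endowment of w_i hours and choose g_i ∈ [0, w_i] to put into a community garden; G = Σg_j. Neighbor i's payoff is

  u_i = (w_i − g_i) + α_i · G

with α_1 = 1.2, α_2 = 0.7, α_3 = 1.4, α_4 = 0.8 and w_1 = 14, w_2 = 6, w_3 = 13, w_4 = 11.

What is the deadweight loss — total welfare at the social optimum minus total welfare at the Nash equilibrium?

∂u_i/∂g_i = α_i − 1, so neighbor i contributes w_i if α_i > 1, else 0.
α_i > 1 for i ∈ {1, 3}; NE contributions (14, 0, 13, 0), G = 27.
W^NE = Σw_i − G^NE + (Σα_i)·G^NE = 44 + 3.1·27 = 127.7.
Planner: ∂(Σu_j)/∂g_i = Σα_j − 1 = 3.1 > 0, so everyone contributes w_i; G^SO = 44, W^SO = 44 + 3.1·44 = 180.4.
Deadweight loss = 52.7.

52.7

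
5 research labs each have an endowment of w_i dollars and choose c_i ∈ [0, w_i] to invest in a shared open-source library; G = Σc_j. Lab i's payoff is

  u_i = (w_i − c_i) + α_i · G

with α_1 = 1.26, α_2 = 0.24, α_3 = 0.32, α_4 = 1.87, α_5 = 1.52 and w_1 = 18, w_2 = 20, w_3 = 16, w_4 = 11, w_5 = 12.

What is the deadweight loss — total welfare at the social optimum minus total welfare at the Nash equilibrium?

∂u_i/∂c_i = α_i − 1, so lab i contributes w_i if α_i > 1, else 0.
α_i > 1 for i ∈ {1, 4, 5}; NE contributions (18, 0, 0, 11, 12), G = 41.
W^NE = Σw_i − G^NE + (Σα_i)·G^NE = 77 + 4.21·41 = 249.61.
Planner: ∂(Σu_j)/∂c_i = Σα_j − 1 = 4.21 > 0, so everyone contributes w_i; G^SO = 77, W^SO = 77 + 4.21·77 = 401.17.
Deadweight loss = 151.56.

151.56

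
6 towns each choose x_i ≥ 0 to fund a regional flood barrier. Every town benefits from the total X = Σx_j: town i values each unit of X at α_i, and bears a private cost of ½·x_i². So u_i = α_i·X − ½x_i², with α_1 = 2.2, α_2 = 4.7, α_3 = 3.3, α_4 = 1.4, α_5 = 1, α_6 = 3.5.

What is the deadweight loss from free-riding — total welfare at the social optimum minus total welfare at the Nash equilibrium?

Town i's FOC: ∂u_i/∂x_i = α_i − x_i = 0, so x_i* = α_i.
NE contributions = (2.2, 4.7, 3.3, 1.4, 1, 3.5); X = 16.1.
W^NE = (Σα)·X − ½Σα_i² = 16.1² − ½·53.03 = 232.695.
Planner sets x_i = Σα_j = 16.1 for every i, so X^SO = 6·16.1 = 96.6.
W^SO = (Σα)·X^SO − ½·6·(Σα)² = (6/2)·16.1² = 777.63.
Deadweight loss = W^SO − W^NE = 544.935.

544.935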